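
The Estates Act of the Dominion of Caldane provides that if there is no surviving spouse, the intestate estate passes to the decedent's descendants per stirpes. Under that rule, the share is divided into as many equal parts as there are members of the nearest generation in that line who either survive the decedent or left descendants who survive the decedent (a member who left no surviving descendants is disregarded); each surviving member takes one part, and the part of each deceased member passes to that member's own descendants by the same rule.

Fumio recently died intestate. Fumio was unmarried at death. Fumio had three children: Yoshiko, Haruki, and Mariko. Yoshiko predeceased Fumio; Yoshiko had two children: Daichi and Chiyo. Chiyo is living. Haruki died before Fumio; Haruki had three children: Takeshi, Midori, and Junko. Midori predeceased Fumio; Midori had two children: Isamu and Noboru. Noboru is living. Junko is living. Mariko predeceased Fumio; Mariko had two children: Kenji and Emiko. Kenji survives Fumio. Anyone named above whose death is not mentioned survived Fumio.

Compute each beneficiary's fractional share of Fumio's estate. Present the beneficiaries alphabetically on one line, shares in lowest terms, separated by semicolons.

Chiyo 1/6; Daichi 1/6; Emiko 1/6; Isamu 1/18; Junko 1/9; Kenji 1/6; Noboru 1/18; Takeshi 1/9

There is no surviving spouse, so the entire estate passes to Fumio's descendants per stirpes.
The estate is divided into 3 equal shares of 1/3 among Yoshiko, Haruki, Mariko.
Yoshiko predeceased; the 1/3 allotted to Yoshiko's branch passes to Yoshiko's issue by representation.
The 1/3 is divided into 2 equal shares of 1/6 among Daichi, Chiyo.
Daichi is living and takes 1/6.
Chiyo is living and takes 1/6.
Haruki predeceased; the 1/3 allotted to Haruki's branch passes to Haruki's issue by representation.
The 1/3 is divided into 3 equal shares of 1/9 among Takeshi, Midori, Junko.
Takeshi is living and takes 1/9.
Midori predeceased; the 1/9 allotted to Midori's branch passes to Midori's issue by representation.
The 1/9 is divided into 2 equal shares of 1/18 among Isamu, Noboru.
Isamu is living and takes 1/18.
Noboru is living and takes 1/18.
Junko is living and takes 1/9.
Mariko predeceased; the 1/3 allotted to Mariko's branch passes to Mariko's issue by representation.
The 1/3 is divided into 2 equal shares of 1/6 among Kenji, Emiko.
Kenji is living and takes 1/6.
Emiko is living and takes 1/6.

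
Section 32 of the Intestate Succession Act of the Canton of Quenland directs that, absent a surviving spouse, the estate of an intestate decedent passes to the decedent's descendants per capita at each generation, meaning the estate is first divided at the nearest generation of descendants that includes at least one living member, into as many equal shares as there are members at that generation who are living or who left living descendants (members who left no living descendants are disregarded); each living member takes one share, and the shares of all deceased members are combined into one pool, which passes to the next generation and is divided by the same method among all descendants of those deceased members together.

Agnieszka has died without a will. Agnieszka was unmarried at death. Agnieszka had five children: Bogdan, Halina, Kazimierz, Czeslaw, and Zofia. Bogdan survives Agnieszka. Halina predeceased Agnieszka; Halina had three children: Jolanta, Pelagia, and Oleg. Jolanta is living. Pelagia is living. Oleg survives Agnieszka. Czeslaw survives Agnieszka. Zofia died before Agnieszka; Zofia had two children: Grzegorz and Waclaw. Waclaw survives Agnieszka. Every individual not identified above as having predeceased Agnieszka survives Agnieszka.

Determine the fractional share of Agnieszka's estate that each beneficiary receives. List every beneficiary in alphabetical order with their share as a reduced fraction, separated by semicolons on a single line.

There is no surviving spouse, so the entire estate passes to Agnieszka's descendants per capita at each generation.
At generation 1 (Bogdan, Halina, Kazimierz, Czeslaw, Zofia) there are 5 shares of (1)/5 = 1/5 each.
Living: Bogdan, Kazimierz, and Czeslaw — each takes 1/5.
Deceased: Halina and Zofia. Their combined 2/5 is pooled and carried to generation 2.
At generation 2 (Jolanta, Pelagia, Oleg, Grzegorz, Waclaw) there are 5 shares of (2/5)/5 = 2/25 each.
Living: Jolanta, Pelagia, Oleg, Grzegorz, and Waclaw — each takes 2/25.

Bogdan 1/5; Czeslaw 1/5; Grzegorz 2/25; Jolanta 2/25; Kazimierz 1/5; Oleg 2/25; Pelagia 2/25; Waclaw 2/25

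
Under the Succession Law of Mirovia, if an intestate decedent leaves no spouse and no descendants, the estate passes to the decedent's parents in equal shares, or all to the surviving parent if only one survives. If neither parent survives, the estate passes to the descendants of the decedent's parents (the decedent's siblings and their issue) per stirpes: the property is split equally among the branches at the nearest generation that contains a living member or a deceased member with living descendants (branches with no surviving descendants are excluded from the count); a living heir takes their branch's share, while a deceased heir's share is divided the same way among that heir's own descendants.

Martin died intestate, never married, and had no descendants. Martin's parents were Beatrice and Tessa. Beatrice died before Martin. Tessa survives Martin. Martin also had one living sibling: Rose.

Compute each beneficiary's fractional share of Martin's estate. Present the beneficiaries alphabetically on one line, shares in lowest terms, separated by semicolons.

Tessa 1

Only one parent, Tessa, survives, so Tessa takes the entire estate. The siblings take nothing because a surviving parent has priority.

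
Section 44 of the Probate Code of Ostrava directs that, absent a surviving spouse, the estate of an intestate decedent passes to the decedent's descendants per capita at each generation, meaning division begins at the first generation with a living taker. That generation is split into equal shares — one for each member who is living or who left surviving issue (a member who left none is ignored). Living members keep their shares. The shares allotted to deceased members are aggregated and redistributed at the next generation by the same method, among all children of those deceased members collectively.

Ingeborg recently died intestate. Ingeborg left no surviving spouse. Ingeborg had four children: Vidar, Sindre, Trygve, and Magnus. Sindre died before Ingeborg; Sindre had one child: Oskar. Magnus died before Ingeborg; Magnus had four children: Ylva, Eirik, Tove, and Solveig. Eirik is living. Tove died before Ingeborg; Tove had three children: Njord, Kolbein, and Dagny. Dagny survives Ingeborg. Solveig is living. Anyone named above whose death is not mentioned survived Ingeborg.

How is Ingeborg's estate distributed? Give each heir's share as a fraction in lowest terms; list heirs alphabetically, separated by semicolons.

Dagny 1/30; Eirik 1/10; Kolbein 1/30; Njord 1/30; Oskar 1/10; Solveig 1/10; Trygve 1/4; Vidar 1/4; Ylva 1/10

There is no surviving spouse, so the entire estate passes to Ingeborg's descendants per capita at each generation.
At generation 1 (Vidar, Sindre, Trygve, Magnus) there are 4 shares of (1)/4 = 1/4 each.
Living: Vidar and Trygve — each takes 1/4.
Deceased: Sindre and Magnus. Their combined 1/2 is pooled and carried to generation 2.
At generation 2 (Oskar, Ylva, Eirik, Tove, Solveig) there are 5 shares of (1/2)/5 = 1/10 each.
Living: Oskar, Ylva, Eirik, and Solveig — each takes 1/10.
Deceased: Tove. That 1/10 share is carried to generation 3.
At generation 3 (Njord, Kolbein, Dagny) there are 3 shares of (1/10)/3 = 1/30 each.
Living: Njord, Kolbein, and Dagny — each takes 1/30.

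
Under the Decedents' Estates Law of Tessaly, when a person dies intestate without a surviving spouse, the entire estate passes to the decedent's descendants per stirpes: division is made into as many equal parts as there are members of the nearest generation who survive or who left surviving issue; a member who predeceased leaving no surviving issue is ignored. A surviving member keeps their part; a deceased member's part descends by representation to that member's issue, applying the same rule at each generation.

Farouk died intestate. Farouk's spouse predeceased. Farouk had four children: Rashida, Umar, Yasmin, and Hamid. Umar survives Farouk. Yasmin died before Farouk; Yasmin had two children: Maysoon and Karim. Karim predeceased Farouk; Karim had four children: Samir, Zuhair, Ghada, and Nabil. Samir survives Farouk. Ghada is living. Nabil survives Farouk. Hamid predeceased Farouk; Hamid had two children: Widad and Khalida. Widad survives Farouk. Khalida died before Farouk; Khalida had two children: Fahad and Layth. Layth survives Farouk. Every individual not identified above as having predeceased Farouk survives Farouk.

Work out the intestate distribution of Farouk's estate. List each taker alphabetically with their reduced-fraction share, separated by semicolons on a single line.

There is no surviving spouse, so the entire estate passes to Farouk's descendants per stirpes.
The estate is divided into 4 equal shares of 1/4 among Rashida, Umar, Yasmin, Hamid.
Rashida is living and takes 1/4.
Umar is living and takes 1/4.
Yasmin predeceased; the 1/4 allotted to Yasmin's branch passes to Yasmin's issue by representation.
The 1/4 is divided into 2 equal shares of 1/8 among Maysoon, Karim.
Maysoon is living and takes 1/8.
Karim predeceased; the 1/8 allotted to Karim's branch passes to Karim's issue by representation.
The 1/8 is divided into 4 equal shares of 1/32 among Samir, Zuhair, Ghada, Nabil.
Samir is living and takes 1/32.
Zuhair is living and takes 1/32.
Ghada is living and takes 1/32.
Nabil is living and takes 1/32.
Hamid predeceased; the 1/4 allotted to Hamid's branch passes to Hamid's issue by representation.
The 1/4 is divided into 2 equal shares of 1/8 among Widad, Khalida.
Widad is living and takes 1/8.
Khalida predeceased; the 1/8 allotted to Khalida's branch passes to Khalida's issue by representation.
The 1/8 is divided into 2 equal shares of 1/16 among Fahad, Layth.
Fahad is living and takes 1/16.
Layth is living and takes 1/16.

Fahad 1/16; Ghada 1/32; Layth 1/16; Maysoon 1/8; Nabil 1/32; Rashida 1/4; Samir 1/32; Umar 1/4; Widad 1/8; Zuhair 1/32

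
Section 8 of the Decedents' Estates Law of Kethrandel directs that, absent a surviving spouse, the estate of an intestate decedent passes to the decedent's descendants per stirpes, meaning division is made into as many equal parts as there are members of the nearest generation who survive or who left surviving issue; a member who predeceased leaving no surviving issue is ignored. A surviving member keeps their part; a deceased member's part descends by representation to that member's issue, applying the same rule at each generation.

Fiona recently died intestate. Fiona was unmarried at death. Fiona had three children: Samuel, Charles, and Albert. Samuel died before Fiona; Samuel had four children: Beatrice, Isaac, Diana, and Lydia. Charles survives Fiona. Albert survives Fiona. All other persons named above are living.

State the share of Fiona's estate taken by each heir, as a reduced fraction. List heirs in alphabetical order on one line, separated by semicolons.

Albert 1/3; Beatrice 1/12; Charles 1/3; Diana 1/12; Isaac 1/12; Lydia 1/12

There is no surviving spouse, so the entire estate passes to Fiona's descendants per stirpes.
The estate is divided into 3 equal shares of 1/3 among Samuel, Charles, Albert.
Samuel predeceased; the 1/3 allotted to Samuel's branch passes to Samuel's issue by representation.
The 1/3 is divided into 4 equal shares of 1/12 among Beatrice, Isaac, Diana, Lydia.
Beatrice is living and takes 1/12.
Isaac is living and takes 1/12.
Diana is living and takes 1/12.
Lydia is living and takes 1/12.
Charles is living and takes 1/3.
Albert is living and takes 1/3.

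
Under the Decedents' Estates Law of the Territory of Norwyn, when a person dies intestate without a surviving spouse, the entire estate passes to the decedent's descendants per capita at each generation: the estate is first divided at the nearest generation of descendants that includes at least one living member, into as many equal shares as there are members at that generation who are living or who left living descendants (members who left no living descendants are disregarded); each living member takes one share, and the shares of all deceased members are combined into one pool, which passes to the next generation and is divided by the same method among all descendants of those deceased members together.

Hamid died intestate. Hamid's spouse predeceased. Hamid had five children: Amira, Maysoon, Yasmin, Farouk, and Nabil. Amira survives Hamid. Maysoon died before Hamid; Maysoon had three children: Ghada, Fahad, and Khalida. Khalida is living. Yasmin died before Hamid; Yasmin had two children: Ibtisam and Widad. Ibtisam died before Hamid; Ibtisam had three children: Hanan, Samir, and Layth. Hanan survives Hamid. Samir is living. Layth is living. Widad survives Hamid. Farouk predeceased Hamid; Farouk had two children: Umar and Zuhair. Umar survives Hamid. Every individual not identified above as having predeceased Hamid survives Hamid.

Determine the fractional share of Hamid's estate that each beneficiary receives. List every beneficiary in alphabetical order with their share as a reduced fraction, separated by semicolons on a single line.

Amira 1/5; Fahad 3/35; Ghada 3/35; Hanan 1/35; Khalida 3/35; Layth 1/35; Nabil 1/5; Samir 1/35; Umar 3/35; Widad 3/35; Zuhair 3/35

There is no surviving spouse, so the entire estate passes to Hamid's descendants per capita at each generation.
At generation 1 (Amira, Maysoon, Yasmin, Farouk, Nabil) there are 5 shares of (1)/5 = 1/5 each.
Living: Amira and Nabil — each takes 1/5.
Deceased: Maysoon, Yasmin, and Farouk. Their combined 3/5 is pooled and carried to generation 2.
At generation 2 (Ghada, Fahad, Khalida, Ibtisam, Widad, Umar, Zuhair) there are 7 shares of (3/5)/7 = 3/35 each.
Living: Ghada, Fahad, Khalida, Widad, Umar, and Zuhair — each takes 3/35.
Deceased: Ibtisam. That 3/35 share is carried to generation 3.
At generation 3 (Hanan, Samir, Layth) there are 3 shares of (3/35)/3 = 1/35 each.
Living: Hanan, Samir, and Layth — each takes 1/35.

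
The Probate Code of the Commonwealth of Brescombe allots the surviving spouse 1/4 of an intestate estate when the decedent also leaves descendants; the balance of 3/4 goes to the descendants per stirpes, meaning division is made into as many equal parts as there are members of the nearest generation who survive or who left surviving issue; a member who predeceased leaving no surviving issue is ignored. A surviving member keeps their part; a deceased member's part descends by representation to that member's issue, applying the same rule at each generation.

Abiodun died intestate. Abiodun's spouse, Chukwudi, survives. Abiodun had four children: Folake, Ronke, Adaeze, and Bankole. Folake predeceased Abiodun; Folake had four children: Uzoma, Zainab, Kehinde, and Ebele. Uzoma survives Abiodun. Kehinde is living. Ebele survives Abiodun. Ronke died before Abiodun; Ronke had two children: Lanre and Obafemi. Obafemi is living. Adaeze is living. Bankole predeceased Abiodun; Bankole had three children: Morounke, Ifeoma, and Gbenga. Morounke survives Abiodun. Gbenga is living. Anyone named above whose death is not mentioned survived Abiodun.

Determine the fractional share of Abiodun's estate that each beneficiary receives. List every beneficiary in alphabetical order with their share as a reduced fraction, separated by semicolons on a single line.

Adaeze 3/16; Chukwudi 1/4; Ebele 3/64; Gbenga 1/16; Ifeoma 1/16; Kehinde 3/64; Lanre 3/32; Morounke 1/16; Obafemi 3/32; Uzoma 3/64; Zainab 3/64

Chukwudi, as surviving spouse, takes 1/4.
The remaining 3/4 passes to Abiodun's descendants per stirpes.
The 3/4 is divided into 4 equal shares of 3/16 among Folake, Ronke, Adaeze, Bankole.
Folake predeceased; the 3/16 allotted to Folake's branch passes to Folake's issue by representation.
The 3/16 is divided into 4 equal shares of 3/64 among Uzoma, Zainab, Kehinde, Ebele.
Uzoma is living and takes 3/64.
Zainab is living and takes 3/64.
Kehinde is living and takes 3/64.
Ebele is living and takes 3/64.
Ronke predeceased; the 3/16 allotted to Ronke's branch passes to Ronke's issue by representation.
The 3/16 is divided into 2 equal shares of 3/32 among Lanre, Obafemi.
Lanre is living and takes 3/32.
Obafemi is living and takes 3/32.
Adaeze is living and takes 3/16.
Bankole predeceased; the 3/16 allotted to Bankole's branch passes to Bankole's issue by representation.
The 3/16 is divided into 3 equal shares of 1/16 among Morounke, Ifeoma, Gbenga.
Morounke is living and takes 1/16.
Ifeoma is living and takes 1/16.
Gbenga is living and takes 1/16.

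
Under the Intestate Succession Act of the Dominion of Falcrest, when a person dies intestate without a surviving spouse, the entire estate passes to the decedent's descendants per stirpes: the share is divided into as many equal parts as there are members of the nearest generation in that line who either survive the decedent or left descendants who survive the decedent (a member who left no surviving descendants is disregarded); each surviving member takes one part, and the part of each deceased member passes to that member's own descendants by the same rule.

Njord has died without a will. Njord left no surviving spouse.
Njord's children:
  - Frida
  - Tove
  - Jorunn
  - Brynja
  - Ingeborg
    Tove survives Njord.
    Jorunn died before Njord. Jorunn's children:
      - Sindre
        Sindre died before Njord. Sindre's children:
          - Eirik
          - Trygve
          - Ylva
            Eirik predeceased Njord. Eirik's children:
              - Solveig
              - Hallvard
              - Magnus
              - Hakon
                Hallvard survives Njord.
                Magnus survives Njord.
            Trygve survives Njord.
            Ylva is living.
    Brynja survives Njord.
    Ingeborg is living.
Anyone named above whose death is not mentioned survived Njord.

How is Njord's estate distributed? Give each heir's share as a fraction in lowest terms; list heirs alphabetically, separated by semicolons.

Brynja 1/5; Frida 1/5; Hakon 1/60; Hallvard 1/60; Ingeborg 1/5; Magnus 1/60; Solveig 1/60; Tove 1/5; Trygve 1/15; Ylva 1/15

There is no surviving spouse, so the entire estate passes to Njord's descendants per stirpes.
The estate is divided into 5 equal shares of 1/5 among Frida, Tove, Jorunn, Brynja, Ingeborg.
Frida is living and takes 1/5.
Tove is living and takes 1/5.
Jorunn predeceased; the 1/5 allotted to Jorunn's branch passes to Jorunn's issue by representation.
Sindre's line is the sole branch at this level, so the full 1/5 passes to Sindre's issue by representation.
The 1/5 is divided into 3 equal shares of 1/15 among Eirik, Trygve, Ylva.
Eirik predeceased; the 1/15 allotted to Eirik's branch passes to Eirik's issue by representation.
The 1/15 is divided into 4 equal shares of 1/60 among Solveig, Hallvard, Magnus, Hakon.
Solveig is living and takes 1/60.
Hallvard is living and takes 1/60.
Magnus is living and takes 1/60.
Hakon is living and takes 1/60.
Trygve is living and takes 1/15.
Ylva is living and takes 1/15.
Brynja is living and takes 1/5.
Ingeborg is living and takes 1/5.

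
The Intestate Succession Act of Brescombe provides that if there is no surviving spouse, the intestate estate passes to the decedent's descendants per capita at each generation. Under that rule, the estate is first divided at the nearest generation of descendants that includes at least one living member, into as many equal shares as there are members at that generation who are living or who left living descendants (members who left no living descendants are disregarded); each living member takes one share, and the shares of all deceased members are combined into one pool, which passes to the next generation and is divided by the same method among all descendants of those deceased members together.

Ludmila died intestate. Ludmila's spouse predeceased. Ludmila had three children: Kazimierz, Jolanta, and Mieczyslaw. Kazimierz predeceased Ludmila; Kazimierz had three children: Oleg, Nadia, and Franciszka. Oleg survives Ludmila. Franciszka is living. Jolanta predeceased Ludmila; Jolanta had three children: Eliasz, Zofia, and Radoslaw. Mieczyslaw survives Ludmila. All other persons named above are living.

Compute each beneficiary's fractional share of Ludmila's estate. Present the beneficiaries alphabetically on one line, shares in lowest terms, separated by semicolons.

There is no surviving spouse, so the entire estate passes to Ludmila's descendants per capita at each generation.
At generation 1 (Kazimierz, Jolanta, Mieczyslaw) there are 3 shares of (1)/3 = 1/3 each.
Living: Mieczyslaw — each takes 1/3.
Deceased: Kazimierz and Jolanta. Their combined 2/3 is pooled and carried to generation 2.
At generation 2 (Oleg, Nadia, Franciszka, Eliasz, Zofia, Radoslaw) there are 6 shares of (2/3)/6 = 1/9 each.
Living: Oleg, Nadia, Franciszka, Eliasz, Zofia, and Radoslaw — each takes 1/9.

Eliasz 1/9; Franciszka 1/9; Mieczyslaw 1/3; Nadia 1/9; Oleg 1/9; Radoslaw 1/9; Zofia 1/9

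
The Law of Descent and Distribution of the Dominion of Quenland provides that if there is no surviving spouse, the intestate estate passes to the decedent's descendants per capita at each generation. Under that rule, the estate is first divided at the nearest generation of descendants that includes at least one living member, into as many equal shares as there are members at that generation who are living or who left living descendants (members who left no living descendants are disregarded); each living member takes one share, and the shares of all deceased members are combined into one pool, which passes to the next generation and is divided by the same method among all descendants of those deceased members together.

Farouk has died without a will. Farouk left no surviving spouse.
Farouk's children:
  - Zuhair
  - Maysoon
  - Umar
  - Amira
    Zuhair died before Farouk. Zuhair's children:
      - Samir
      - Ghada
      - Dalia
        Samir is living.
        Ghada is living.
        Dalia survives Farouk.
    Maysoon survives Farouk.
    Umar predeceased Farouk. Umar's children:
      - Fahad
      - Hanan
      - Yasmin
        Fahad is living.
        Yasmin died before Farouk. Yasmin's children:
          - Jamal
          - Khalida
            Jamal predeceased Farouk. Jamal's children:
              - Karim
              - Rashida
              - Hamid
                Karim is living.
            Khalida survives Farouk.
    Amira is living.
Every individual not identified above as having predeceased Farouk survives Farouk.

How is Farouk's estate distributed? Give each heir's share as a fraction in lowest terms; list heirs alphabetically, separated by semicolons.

Amira 1/4; Dalia 1/12; Fahad 1/12; Ghada 1/12; Hamid 1/72; Hanan 1/12; Karim 1/72; Khalida 1/24; Maysoon 1/4; Rashida 1/72; Samir 1/12

There is no surviving spouse, so the entire estate passes to Farouk's descendants per capita at each generation.
At generation 1 (Zuhair, Maysoon, Umar, Amira) there are 4 shares of (1)/4 = 1/4 each.
Living: Maysoon and Amira — each takes 1/4.
Deceased: Zuhair and Umar. Their combined 1/2 is pooled and carried to generation 2.
At generation 2 (Samir, Ghada, Dalia, Fahad, Hanan, Yasmin) there are 6 shares of (1/2)/6 = 1/12 each.
Living: Samir, Ghada, Dalia, Fahad, and Hanan — each takes 1/12.
Deceased: Yasmin. That 1/12 share is carried to generation 3.
At generation 3 (Jamal, Khalida) there are 2 shares of (1/12)/2 = 1/24 each.
Living: Khalida — each takes 1/24.
Deceased: Jamal. That 1/24 share is carried to generation 4.
At generation 4 (Karim, Rashida, Hamid) there are 3 shares of (1/24)/3 = 1/72 each.
Living: Karim, Rashida, and Hamid — each takes 1/72.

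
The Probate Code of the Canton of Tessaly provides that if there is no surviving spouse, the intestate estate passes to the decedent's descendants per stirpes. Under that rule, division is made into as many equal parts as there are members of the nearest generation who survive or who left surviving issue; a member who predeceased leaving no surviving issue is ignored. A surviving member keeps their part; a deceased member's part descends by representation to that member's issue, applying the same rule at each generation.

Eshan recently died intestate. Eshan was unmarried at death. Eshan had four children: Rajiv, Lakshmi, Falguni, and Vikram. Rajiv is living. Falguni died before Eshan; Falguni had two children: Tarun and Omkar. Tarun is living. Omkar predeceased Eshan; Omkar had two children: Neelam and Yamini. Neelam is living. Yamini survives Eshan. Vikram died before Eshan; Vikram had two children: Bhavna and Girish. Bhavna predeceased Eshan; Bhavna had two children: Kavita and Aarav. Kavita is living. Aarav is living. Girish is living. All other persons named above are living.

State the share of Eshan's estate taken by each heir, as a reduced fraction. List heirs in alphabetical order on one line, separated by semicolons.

There is no surviving spouse, so the entire estate passes to Eshan's descendants per stirpes.
The estate is divided into 4 equal shares of 1/4 among Rajiv, Lakshmi, Falguni, Vikram.
Rajiv is living and takes 1/4.
Lakshmi is living and takes 1/4.
Falguni predeceased; the 1/4 allotted to Falguni's branch passes to Falguni's issue by representation.
The 1/4 is divided into 2 equal shares of 1/8 among Tarun, Omkar.
Tarun is living and takes 1/8.
Omkar predeceased; the 1/8 allotted to Omkar's branch passes to Omkar's issue by representation.
The 1/8 is divided into 2 equal shares of 1/16 among Neelam, Yamini.
Neelam is living and takes 1/16.
Yamini is living and takes 1/16.
Vikram predeceased; the 1/4 allotted to Vikram's branch passes to Vikram's issue by representation.
The 1/4 is divided into 2 equal shares of 1/8 among Bhavna, Girish.
Bhavna predeceased; the 1/8 allotted to Bhavna's branch passes to Bhavna's issue by representation.
The 1/8 is divided into 2 equal shares of 1/16 among Kavita, Aarav.
Kavita is living and takes 1/16.
Aarav is living and takes 1/16.
Girish is living and takes 1/8.

Aarav 1/16; Girish 1/8; Kavita 1/16; Lakshmi 1/4; Neelam 1/16; Rajiv 1/4; Tarun 1/8; Yamini 1/16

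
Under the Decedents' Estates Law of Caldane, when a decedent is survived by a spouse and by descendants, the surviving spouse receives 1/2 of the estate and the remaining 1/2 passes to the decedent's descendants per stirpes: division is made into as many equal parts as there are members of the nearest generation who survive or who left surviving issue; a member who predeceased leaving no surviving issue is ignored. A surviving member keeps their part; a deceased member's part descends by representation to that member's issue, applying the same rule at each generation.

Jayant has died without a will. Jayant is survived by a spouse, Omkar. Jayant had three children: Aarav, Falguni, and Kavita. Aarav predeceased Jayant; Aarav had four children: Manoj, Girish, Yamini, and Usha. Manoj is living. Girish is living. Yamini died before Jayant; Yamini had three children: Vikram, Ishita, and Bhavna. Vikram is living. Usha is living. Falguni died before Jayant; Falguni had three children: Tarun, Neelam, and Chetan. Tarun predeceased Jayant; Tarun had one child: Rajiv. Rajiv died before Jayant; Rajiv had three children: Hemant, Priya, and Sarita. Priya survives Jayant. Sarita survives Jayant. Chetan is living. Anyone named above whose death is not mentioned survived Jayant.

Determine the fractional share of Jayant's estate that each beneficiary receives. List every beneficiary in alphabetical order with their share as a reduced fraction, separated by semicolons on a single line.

Omkar, as surviving spouse, takes 1/2.
The remaining 1/2 passes to Jayant's descendants per stirpes.
The 1/2 is divided into 3 equal shares of 1/6 among Aarav, Falguni, Kavita.
Aarav predeceased; the 1/6 allotted to Aarav's branch passes to Aarav's issue by representation.
The 1/6 is divided into 4 equal shares of 1/24 among Manoj, Girish, Yamini, Usha.
Manoj is living and takes 1/24.
Girish is living and takes 1/24.
Yamini predeceased; the 1/24 allotted to Yamini's branch passes to Yamini's issue by representation.
The 1/24 is divided into 3 equal shares of 1/72 among Vikram, Ishita, Bhavna.
Vikram is living and takes 1/72.
Ishita is living and takes 1/72.
Bhavna is living and takes 1/72.
Usha is living and takes 1/24.
Falguni predeceased; the 1/6 allotted to Falguni's branch passes to Falguni's issue by representation.
The 1/6 is divided into 3 equal shares of 1/18 among Tarun, Neelam, Chetan.
Tarun predeceased; the 1/18 allotted to Tarun's branch passes to Tarun's issue by representation.
Rajiv's line is the sole branch at this level, so the full 1/18 passes to Rajiv's issue by representation.
The 1/18 is divided into 3 equal shares of 1/54 among Hemant, Priya, Sarita.
Hemant is living and takes 1/54.
Priya is living and takes 1/54.
Sarita is living and takes 1/54.
Neelam is living and takes 1/18.
Chetan is living and takes 1/18.
Kavita is living and takes 1/6.

Bhavna 1/72; Chetan 1/18; Girish 1/24; Hemant 1/54; Ishita 1/72; Kavita 1/6; Manoj 1/24; Neelam 1/18; Omkar 1/2; Priya 1/54; Sarita 1/54; Usha 1/24; Vikram 1/72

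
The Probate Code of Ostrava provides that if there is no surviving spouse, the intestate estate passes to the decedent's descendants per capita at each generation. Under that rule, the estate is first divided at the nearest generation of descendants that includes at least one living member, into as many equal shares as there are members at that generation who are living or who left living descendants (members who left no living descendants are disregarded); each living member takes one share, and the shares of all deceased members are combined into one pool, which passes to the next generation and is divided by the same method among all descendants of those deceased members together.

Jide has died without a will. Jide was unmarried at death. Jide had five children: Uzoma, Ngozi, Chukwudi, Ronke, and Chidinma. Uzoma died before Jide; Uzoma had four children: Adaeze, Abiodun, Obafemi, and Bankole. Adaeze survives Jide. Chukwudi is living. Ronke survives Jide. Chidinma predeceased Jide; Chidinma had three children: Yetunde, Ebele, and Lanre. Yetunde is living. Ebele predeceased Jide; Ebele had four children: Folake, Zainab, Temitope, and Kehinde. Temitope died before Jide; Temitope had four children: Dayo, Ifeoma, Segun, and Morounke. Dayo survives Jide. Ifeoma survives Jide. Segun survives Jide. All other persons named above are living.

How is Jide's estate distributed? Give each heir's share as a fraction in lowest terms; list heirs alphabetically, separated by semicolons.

There is no surviving spouse, so the entire estate passes to Jide's descendants per capita at each generation.
At generation 1 (Uzoma, Ngozi, Chukwudi, Ronke, Chidinma) there are 5 shares of (1)/5 = 1/5 each.
Living: Ngozi, Chukwudi, and Ronke — each takes 1/5.
Deceased: Uzoma and Chidinma. Their combined 2/5 is pooled and carried to generation 2.
At generation 2 (Adaeze, Abiodun, Obafemi, Bankole, Yetunde, Ebele, Lanre) there are 7 shares of (2/5)/7 = 2/35 each.
Living: Adaeze, Abiodun, Obafemi, Bankole, Yetunde, and Lanre — each takes 2/35.
Deceased: Ebele. That 2/35 share is carried to generation 3.
At generation 3 (Folake, Zainab, Temitope, Kehinde) there are 4 shares of (2/35)/4 = 1/70 each.
Living: Folake, Zainab, and Kehinde — each takes 1/70.
Deceased: Temitope. That 1/70 share is carried to generation 4.
At generation 4 (Dayo, Ifeoma, Segun, Morounke) there are 4 shares of (1/70)/4 = 1/280 each.
Living: Dayo, Ifeoma, Segun, and Morounke — each takes 1/280.

Abiodun 2/35; Adaeze 2/35; Bankole 2/35; Chukwudi 1/5; Dayo 1/280; Folake 1/70; Ifeoma 1/280; Kehinde 1/70; Lanre 2/35; Morounke 1/280; Ngozi 1/5; Obafemi 2/35; Ronke 1/5; Segun 1/280; Yetunde 2/35; Zainab 1/70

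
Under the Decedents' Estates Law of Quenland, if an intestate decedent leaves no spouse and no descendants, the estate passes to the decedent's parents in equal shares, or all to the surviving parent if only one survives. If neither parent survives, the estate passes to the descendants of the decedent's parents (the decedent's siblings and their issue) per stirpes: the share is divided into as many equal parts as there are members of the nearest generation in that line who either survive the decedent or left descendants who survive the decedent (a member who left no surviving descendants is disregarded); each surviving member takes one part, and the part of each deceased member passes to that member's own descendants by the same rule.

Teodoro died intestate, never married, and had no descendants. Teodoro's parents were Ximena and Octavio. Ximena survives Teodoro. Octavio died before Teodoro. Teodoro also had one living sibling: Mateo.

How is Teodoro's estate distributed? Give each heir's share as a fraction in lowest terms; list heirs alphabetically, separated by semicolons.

Only one parent, Ximena, survives, so Ximena takes the entire estate. The siblings take nothing because a surviving parent has priority.

Ximena 1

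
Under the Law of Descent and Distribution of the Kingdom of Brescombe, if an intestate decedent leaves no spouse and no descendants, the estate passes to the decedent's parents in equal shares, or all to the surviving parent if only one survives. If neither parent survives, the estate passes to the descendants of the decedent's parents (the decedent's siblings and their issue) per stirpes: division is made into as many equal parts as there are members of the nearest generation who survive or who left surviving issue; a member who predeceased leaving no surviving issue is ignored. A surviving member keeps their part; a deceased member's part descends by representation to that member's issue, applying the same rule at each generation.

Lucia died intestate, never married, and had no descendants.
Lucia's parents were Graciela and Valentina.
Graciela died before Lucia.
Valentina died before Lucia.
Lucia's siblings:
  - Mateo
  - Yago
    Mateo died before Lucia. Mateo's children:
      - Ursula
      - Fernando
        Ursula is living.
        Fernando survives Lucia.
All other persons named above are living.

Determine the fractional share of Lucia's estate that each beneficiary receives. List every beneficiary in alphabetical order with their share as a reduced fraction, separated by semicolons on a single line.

Neither parent survives and there are no descendants, so the estate passes to Lucia's siblings and their issue per stirpes.
The estate is divided into 2 equal shares of 1/2 among Mateo, Yago.
Mateo predeceased; the 1/2 allotted to Mateo's branch passes to Mateo's issue by representation.
The 1/2 is divided into 2 equal shares of 1/4 among Ursula, Fernando.
Ursula is living and takes 1/4.
Fernando is living and takes 1/4.
Yago is living and takes 1/2.

Fernando 1/4; Ursula 1/4; Yago 1/2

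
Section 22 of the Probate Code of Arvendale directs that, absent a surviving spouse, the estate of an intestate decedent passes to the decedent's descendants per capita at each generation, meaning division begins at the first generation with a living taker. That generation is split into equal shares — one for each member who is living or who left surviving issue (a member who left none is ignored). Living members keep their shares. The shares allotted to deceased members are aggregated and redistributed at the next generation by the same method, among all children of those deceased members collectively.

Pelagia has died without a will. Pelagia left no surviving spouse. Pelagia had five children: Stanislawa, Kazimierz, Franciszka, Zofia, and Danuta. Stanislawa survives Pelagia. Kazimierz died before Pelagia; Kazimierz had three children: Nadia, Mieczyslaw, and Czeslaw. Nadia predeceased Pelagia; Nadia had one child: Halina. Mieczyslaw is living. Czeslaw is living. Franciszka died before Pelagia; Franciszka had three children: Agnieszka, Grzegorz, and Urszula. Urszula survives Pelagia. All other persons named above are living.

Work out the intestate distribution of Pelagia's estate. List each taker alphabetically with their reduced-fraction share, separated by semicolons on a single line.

Agnieszka 1/15; Czeslaw 1/15; Danuta 1/5; Grzegorz 1/15; Halina 1/15; Mieczyslaw 1/15; Stanislawa 1/5; Urszula 1/15; Zofia 1/5

There is no surviving spouse, so the entire estate passes to Pelagia's descendants per capita at each generation.
At generation 1 (Stanislawa, Kazimierz, Franciszka, Zofia, Danuta) there are 5 shares of (1)/5 = 1/5 each.
Living: Stanislawa, Zofia, and Danuta — each takes 1/5.
Deceased: Kazimierz and Franciszka. Their combined 2/5 is pooled and carried to generation 2.
At generation 2 (Nadia, Mieczyslaw, Czeslaw, Agnieszka, Grzegorz, Urszula) there are 6 shares of (2/5)/6 = 1/15 each.
Living: Mieczyslaw, Czeslaw, Agnieszka, Grzegorz, and Urszula — each takes 1/15.
Deceased: Nadia. That 1/15 share is carried to generation 3.
At generation 3 (Halina) there are 1 shares of (1/15)/1 = 1/15 each.
Living: Halina — each takes 1/15.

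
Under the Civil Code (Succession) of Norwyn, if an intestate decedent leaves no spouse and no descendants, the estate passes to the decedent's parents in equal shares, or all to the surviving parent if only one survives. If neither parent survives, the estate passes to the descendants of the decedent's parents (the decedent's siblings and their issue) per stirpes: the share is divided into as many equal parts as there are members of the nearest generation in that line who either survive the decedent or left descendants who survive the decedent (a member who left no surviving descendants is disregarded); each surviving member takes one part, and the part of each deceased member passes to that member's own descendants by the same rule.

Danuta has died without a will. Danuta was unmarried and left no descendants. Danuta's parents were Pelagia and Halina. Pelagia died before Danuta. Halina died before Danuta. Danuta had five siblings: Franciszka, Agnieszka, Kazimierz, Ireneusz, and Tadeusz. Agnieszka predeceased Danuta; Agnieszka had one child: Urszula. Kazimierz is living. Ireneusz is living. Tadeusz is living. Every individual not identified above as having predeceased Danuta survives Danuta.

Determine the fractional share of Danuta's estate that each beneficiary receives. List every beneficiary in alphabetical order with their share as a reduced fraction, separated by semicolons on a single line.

Neither parent survives and there are no descendants, so the estate passes to Danuta's siblings and their issue per stirpes.
The estate is divided into 5 equal shares of 1/5 among Franciszka, Agnieszka, Kazimierz, Ireneusz, Tadeusz.
Franciszka is living and takes 1/5.
Agnieszka predeceased; the 1/5 allotted to Agnieszka's branch passes to Agnieszka's issue by representation.
Urszula is the sole taker at this level and receives the full 1/5.
Kazimierz is living and takes 1/5.
Ireneusz is living and takes 1/5.
Tadeusz is living and takes 1/5.

Franciszka 1/5; Ireneusz 1/5; Kazimierz 1/5; Tadeusz 1/5; Urszula 1/5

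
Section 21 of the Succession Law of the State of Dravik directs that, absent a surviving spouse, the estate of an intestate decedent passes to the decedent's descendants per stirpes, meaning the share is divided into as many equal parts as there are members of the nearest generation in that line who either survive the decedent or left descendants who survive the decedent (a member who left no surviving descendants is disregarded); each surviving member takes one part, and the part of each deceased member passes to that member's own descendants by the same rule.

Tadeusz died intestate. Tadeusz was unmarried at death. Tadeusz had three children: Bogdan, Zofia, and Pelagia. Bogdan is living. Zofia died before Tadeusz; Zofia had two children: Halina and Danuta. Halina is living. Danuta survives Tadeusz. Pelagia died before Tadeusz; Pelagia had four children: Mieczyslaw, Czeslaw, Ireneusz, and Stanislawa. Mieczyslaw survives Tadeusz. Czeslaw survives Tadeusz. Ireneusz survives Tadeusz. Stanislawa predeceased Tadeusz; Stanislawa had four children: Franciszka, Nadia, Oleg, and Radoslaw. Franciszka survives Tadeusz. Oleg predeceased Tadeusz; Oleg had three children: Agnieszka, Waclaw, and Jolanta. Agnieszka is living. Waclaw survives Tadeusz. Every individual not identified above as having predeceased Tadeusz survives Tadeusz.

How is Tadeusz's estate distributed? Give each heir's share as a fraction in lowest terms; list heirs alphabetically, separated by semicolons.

Agnieszka 1/144; Bogdan 1/3; Czeslaw 1/12; Danuta 1/6; Franciszka 1/48; Halina 1/6; Ireneusz 1/12; Jolanta 1/144; Mieczyslaw 1/12; Nadia 1/48; Radoslaw 1/48; Waclaw 1/144

There is no surviving spouse, so the entire estate passes to Tadeusz's descendants per stirpes.
The estate is divided into 3 equal shares of 1/3 among Bogdan, Zofia, Pelagia.
Bogdan is living and takes 1/3.
Zofia predeceased; the 1/3 allotted to Zofia's branch passes to Zofia's issue by representation.
The 1/3 is divided into 2 equal shares of 1/6 among Halina, Danuta.
Halina is living and takes 1/6.
Danuta is living and takes 1/6.
Pelagia predeceased; the 1/3 allotted to Pelagia's branch passes to Pelagia's issue by representation.
The 1/3 is divided into 4 equal shares of 1/12 among Mieczyslaw, Czeslaw, Ireneusz, Stanislawa.
Mieczyslaw is living and takes 1/12.
Czeslaw is living and takes 1/12.
Ireneusz is living and takes 1/12.
Stanislawa predeceased; the 1/12 allotted to Stanislawa's branch passes to Stanislawa's issue by representation.
The 1/12 is divided into 4 equal shares of 1/48 among Franciszka, Nadia, Oleg, Radoslaw.
Franciszka is living and takes 1/48.
Nadia is living and takes 1/48.
Oleg predeceased; the 1/48 allotted to Oleg's branch passes to Oleg's issue by representation.
The 1/48 is divided into 3 equal shares of 1/144 among Agnieszka, Waclaw, Jolanta.
Agnieszka is living and takes 1/144.
Waclaw is living and takes 1/144.
Jolanta is living and takes 1/144.
Radoslaw is living and takes 1/48.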